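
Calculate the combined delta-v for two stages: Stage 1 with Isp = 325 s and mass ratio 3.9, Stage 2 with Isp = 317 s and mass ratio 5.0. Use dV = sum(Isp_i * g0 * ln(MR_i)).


dV1 = 325 * 9.81 * ln(3.9) = 4339.1 m/s
dV2 = 317 * 9.81 * ln(5.0) = 5005.0 m/s
Total dV = 4339.1 + 5005.0 = 9344.1 m/s ~ 9344 m/s

9344 m/s


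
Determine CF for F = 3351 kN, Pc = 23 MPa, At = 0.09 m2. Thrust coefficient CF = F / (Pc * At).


CF = 3351000 / (23e6 * 0.09) = 1.62

1.62


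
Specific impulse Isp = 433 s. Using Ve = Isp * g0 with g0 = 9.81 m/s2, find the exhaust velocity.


Ve = Isp * g0 = 433 * 9.81 = 4247.7 m/s

4247.7 m/s


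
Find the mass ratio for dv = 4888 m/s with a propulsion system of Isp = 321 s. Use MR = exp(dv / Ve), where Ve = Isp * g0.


Ve = 321 * 9.81 = 3149.01 m/s
MR = exp(4888 / 3149.01) = 4.722

4.722


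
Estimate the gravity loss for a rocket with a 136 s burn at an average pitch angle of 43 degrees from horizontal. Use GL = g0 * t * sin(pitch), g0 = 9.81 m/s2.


GL = 9.81 * 136 * sin(43 deg) = 910 m/s

910 m/s


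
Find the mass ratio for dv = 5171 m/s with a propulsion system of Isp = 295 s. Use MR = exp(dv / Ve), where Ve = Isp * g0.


Ve = 295 * 9.81 = 2893.95 m/s
MR = exp(5171 / 2893.95) = 5.971

5.971


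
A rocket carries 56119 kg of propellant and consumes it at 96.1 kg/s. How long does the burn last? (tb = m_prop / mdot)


tb = 56119 / 96.1 = 584.0 s

584.0 s


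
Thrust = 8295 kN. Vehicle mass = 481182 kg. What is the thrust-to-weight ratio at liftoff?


TWR = 8295000 / (481182 * 9.81) = 1.76

1.76


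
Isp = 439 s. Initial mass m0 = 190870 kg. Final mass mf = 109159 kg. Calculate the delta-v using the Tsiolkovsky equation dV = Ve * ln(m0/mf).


Ve = 439 * 9.81 = 4306.59 m/s
dV = 4306.59 * ln(190870/109159) = 2406 m/s

2406 m/s


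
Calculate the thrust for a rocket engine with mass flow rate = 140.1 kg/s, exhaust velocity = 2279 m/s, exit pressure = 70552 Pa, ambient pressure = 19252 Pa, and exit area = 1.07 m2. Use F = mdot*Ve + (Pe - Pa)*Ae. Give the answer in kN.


F = 140.1 * 2279 + (70552 - 19252) * 1.07 = 374179.0 N = 374.2 kN

374.2 kN


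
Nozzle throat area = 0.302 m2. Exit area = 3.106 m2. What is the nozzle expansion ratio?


AR = 3.106 / 0.302 = 10.3

10.3


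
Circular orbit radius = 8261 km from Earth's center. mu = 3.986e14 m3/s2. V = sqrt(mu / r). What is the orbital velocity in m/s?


V = sqrt(3.986e14 / 8261000) = 6946 m/s

6946 m/s


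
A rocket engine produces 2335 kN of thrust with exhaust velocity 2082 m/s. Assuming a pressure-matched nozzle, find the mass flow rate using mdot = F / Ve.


mdot = F / Ve = 2335000 / 2082 = 1121.5 kg/s

1121.5 kg/s


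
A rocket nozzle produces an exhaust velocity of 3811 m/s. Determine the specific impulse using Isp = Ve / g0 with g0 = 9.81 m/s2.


Isp = Ve / g0 = 3811 / 9.81 = 388.5 s

388.5 s


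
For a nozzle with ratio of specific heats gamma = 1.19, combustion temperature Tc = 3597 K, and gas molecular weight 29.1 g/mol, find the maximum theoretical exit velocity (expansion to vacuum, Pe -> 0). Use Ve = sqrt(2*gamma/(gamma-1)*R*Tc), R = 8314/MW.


R = 8314 / 29.1 = 285.7 J/(kg.K)
Ve = sqrt(2 * 1.19 / (1.19 - 1) * 285.7 * 3597) = 3588 m/s

3588 m/s


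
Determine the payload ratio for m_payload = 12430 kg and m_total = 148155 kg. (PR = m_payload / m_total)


PR = 12430 / 148155 = 0.0839

0.0839


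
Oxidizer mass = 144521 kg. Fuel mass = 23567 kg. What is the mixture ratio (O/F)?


MR = 144521 / 23567 = 6.13

6.13


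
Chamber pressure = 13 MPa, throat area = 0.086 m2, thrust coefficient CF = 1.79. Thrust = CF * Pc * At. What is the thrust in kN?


F = 1.79 * 13e6 * 0.086 = 2.0012e+06 N = 2001.2 kN

2001.2 kN


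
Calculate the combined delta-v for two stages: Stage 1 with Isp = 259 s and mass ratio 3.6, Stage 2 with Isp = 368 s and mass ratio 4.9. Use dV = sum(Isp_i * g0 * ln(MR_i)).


dV1 = 259 * 9.81 * ln(3.6) = 3254.6 m/s
dV2 = 368 * 9.81 * ln(4.9) = 5737.3 m/s
Total dV = 3254.6 + 5737.3 = 8991.9 m/s ~ 8992 m/s

8992 m/s


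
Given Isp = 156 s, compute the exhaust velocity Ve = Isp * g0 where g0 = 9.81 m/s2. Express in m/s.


Ve = Isp * g0 = 156 * 9.81 = 1530.4 m/s

1530.4 m/s


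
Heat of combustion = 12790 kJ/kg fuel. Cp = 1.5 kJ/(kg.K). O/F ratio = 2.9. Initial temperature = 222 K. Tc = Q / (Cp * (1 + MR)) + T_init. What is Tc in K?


Tc = 12790 / (1.5 * (1 + 2.9)) + 222 = 2408 K

2408 K


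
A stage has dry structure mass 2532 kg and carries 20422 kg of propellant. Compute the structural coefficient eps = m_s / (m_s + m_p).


eps = 2532 / (2532 + 20422) = 0.1103

0.1103


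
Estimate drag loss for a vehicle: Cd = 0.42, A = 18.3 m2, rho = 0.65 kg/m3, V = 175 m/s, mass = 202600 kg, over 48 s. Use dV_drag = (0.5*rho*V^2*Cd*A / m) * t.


D = 0.5 * 0.65 * 175^2 * 0.42 * 18.3 = 76499.72 N
a = 76499.72 / 202600 = 0.3776 m/s2
dV = 0.3776 * 48 = 18.1 m/s

18.1 m/s


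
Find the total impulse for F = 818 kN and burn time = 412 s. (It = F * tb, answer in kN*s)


It = 818 * 412 = 337016 kN*s

337016 kN*s


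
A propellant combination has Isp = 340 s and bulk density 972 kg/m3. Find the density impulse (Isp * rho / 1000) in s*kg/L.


rho*Isp = 340 * 972 / 1000 = 330 s*kg/L

330 s*kg/L


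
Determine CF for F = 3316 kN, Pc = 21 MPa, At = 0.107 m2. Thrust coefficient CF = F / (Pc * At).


CF = 3316000 / (21e6 * 0.107) = 1.48

1.48


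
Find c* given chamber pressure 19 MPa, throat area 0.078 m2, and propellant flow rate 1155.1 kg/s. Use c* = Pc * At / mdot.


c* = 19e6 * 0.078 / 1155.1 = 1283 m/s

1283 m/s


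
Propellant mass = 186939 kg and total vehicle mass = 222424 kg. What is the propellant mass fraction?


PMF = 186939 / 222424 = 0.84

0.84


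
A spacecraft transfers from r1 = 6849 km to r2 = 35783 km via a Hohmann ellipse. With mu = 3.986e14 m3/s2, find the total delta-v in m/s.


V1 = sqrt(mu/r1) = 7628.78 m/s
dV1 = V1*(sqrt(2*r2/(r1+r2)) - 1) = 2255.4 m/s
V2 = sqrt(mu/r2) = 3337.57 m/s
dV2 = V2*(1 - sqrt(2*r1/(r1+r2))) = 1445.7 m/s
Total dV = 3701 m/s

3701 m/s


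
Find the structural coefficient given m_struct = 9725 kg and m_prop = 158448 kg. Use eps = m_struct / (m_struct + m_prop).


eps = 9725 / (9725 + 158448) = 0.0578

0.0578


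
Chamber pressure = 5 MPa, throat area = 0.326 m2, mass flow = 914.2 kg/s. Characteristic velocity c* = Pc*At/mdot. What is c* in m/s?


c* = 5e6 * 0.326 / 914.2 = 1783 m/s

1783 m/s


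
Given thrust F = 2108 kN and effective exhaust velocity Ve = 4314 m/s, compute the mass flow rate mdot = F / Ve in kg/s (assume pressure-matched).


mdot = F / Ve = 2108000 / 4314 = 488.6 kg/s

488.6 kg/s


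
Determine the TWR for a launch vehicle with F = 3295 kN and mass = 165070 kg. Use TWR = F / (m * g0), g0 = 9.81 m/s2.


TWR = 3295000 / (165070 * 9.81) = 2.03

2.03


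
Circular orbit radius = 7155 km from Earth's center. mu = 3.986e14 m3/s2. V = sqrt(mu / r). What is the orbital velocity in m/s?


V = sqrt(3.986e14 / 7155000) = 7464 m/s

7464 m/s


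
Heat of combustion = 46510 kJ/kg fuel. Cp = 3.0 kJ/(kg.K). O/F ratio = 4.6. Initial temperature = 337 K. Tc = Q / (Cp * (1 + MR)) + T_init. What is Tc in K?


Tc = 46510 / (3.0 * (1 + 4.6)) + 337 = 3105 K

3105 K


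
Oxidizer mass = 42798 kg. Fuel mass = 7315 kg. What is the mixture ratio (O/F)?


MR = 42798 / 7315 = 5.85

5.85


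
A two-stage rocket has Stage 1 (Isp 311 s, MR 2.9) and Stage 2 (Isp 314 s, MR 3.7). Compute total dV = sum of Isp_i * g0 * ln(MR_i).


dV1 = 311 * 9.81 * ln(2.9) = 3248.3 m/s
dV2 = 314 * 9.81 * ln(3.7) = 4030.1 m/s
Total dV = 3248.3 + 4030.1 = 7278.4 m/s ~ 7278 m/s

7278 m/s


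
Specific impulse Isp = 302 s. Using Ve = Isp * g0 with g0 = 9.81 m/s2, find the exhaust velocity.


Ve = Isp * g0 = 302 * 9.81 = 2962.6 m/s

2962.6 m/s


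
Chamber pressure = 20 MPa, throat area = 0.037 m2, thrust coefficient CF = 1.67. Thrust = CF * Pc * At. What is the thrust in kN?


F = 1.67 * 20e6 * 0.037 = 1.2358e+06 N = 1235.8 kN

1235.8 kN


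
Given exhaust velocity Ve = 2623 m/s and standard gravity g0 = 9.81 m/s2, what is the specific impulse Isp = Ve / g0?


Isp = Ve / g0 = 2623 / 9.81 = 267.4 s

267.4 s


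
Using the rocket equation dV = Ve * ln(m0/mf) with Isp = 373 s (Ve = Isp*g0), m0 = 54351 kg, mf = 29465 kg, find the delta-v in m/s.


Ve = 373 * 9.81 = 3659.13 m/s
dV = 3659.13 * ln(54351/29465) = 2240 m/s

2240 m/s


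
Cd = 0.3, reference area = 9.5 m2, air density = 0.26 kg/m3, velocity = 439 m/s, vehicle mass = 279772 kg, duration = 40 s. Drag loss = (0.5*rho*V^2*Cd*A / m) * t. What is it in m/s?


D = 0.5 * 0.26 * 439^2 * 0.3 * 9.5 = 71403.13 N
a = 71403.13 / 279772 = 0.2552 m/s2
dV = 0.2552 * 40 = 10.2 m/s

10.2 m/s


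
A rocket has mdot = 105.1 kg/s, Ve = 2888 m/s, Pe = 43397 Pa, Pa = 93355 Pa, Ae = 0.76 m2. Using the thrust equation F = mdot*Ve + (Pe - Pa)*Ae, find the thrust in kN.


F = 105.1 * 2888 + (43397 - 93355) * 0.76 = 265561.0 N = 265.6 kN

265.6 kN


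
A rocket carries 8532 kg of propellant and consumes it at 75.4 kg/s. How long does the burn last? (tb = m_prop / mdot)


tb = 8532 / 75.4 = 113.2 s

113.2 s


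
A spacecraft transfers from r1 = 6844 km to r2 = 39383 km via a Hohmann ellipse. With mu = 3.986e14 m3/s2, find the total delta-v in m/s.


V1 = sqrt(mu/r1) = 7631.57 m/s
dV1 = V1*(sqrt(2*r2/(r1+r2)) - 1) = 2330.17 m/s
V2 = sqrt(mu/r2) = 3181.37 m/s
dV2 = V2*(1 - sqrt(2*r1/(r1+r2))) = 1450.21 m/s
Total dV = 3780 m/s

3780 m/s


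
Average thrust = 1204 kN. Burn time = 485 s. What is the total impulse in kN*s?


It = 1204 * 485 = 583940 kN*s

583940 kN*s


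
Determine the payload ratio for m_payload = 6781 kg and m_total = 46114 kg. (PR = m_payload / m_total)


PR = 6781 / 46114 = 0.147

0.147


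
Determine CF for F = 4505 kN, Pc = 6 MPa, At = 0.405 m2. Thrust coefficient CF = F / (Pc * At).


CF = 4505000 / (6e6 * 0.405) = 1.85

1.85


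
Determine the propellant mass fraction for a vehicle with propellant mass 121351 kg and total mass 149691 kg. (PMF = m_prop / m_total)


PMF = 121351 / 149691 = 0.811

0.811


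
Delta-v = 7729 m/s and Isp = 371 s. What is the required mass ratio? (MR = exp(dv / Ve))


Ve = 371 * 9.81 = 3639.51 m/s
MR = exp(7729 / 3639.51) = 8.361

8.361


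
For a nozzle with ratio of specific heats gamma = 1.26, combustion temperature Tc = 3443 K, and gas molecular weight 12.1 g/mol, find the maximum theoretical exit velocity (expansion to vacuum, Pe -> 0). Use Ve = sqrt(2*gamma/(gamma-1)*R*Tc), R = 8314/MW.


R = 8314 / 12.1 = 687.11 J/(kg.K)
Ve = sqrt(2 * 1.26 / (1.26 - 1) * 687.11 * 3443) = 4788 m/s

4788 m/s


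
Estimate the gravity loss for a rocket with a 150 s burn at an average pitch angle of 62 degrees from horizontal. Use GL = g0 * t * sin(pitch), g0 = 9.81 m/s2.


GL = 9.81 * 150 * sin(62 deg) = 1299 m/s

1299 m/s


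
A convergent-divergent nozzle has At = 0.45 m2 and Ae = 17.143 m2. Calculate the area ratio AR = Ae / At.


AR = 17.143 / 0.45 = 38.1

38.1


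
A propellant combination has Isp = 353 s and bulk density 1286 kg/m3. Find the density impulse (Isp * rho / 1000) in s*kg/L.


rho*Isp = 353 * 1286 / 1000 = 454 s*kg/L

454 s*kg/L


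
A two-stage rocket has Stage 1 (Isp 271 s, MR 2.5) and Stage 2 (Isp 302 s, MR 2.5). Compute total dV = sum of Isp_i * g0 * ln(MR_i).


dV1 = 271 * 9.81 * ln(2.5) = 2436.0 m/s
dV2 = 302 * 9.81 * ln(2.5) = 2714.6 m/s
Total dV = 2436.0 + 2714.6 = 5150.6 m/s ~ 5151 m/s

5151 m/s


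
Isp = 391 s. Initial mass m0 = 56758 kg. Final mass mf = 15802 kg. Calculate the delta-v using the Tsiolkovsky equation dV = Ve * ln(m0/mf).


Ve = 391 * 9.81 = 3835.71 m/s
dV = 3835.71 * ln(56758/15802) = 4905 m/s

4905 m/s


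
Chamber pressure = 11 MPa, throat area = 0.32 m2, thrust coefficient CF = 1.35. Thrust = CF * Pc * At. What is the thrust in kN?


F = 1.35 * 11e6 * 0.32 = 4.7520e+06 N = 4752.0 kN

4752.0 kN


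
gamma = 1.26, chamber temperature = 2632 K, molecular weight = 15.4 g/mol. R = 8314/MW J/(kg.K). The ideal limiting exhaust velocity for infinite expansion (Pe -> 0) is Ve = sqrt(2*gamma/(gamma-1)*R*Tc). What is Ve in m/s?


R = 8314 / 15.4 = 539.87 J/(kg.K)
Ve = sqrt(2 * 1.26 / (1.26 - 1) * 539.87 * 2632) = 3711 m/s

3711 m/s


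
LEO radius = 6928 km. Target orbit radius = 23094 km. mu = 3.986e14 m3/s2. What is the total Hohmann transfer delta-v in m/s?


V1 = sqrt(mu/r1) = 7585.16 m/s
dV1 = V1*(sqrt(2*r2/(r1+r2)) - 1) = 1823.1 m/s
V2 = sqrt(mu/r2) = 4154.5 m/s
dV2 = V2*(1 - sqrt(2*r1/(r1+r2))) = 1332.11 m/s
Total dV = 3155 m/s

3155 m/s


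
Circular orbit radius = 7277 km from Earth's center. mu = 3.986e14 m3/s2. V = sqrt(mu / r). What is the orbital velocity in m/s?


V = sqrt(3.986e14 / 7277000) = 7401 m/s

7401 m/s


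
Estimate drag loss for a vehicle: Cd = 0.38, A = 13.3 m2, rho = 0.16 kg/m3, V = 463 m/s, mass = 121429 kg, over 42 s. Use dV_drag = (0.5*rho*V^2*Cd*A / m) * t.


D = 0.5 * 0.16 * 463^2 * 0.38 * 13.3 = 86673.67 N
a = 86673.67 / 121429 = 0.7138 m/s2
dV = 0.7138 * 42 = 30.0 m/s

30.0 m/s


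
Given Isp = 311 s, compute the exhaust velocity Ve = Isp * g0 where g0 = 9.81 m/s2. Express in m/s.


Ve = Isp * g0 = 311 * 9.81 = 3050.9 m/s

3050.9 m/s


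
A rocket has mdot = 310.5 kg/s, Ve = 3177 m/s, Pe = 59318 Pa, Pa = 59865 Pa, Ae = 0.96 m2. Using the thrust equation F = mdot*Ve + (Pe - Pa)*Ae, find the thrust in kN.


F = 310.5 * 3177 + (59318 - 59865) * 0.96 = 985933.0 N = 985.9 kN

985.9 kN


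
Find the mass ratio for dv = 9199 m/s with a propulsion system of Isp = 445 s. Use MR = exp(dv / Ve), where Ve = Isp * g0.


Ve = 445 * 9.81 = 4365.45 m/s
MR = exp(9199 / 4365.45) = 8.225

8.225


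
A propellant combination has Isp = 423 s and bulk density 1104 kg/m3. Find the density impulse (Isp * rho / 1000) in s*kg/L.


rho*Isp = 423 * 1104 / 1000 = 467 s*kg/L

467 s*kg/L


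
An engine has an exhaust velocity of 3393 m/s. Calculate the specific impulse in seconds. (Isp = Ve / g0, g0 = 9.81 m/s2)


Isp = Ve / g0 = 3393 / 9.81 = 345.9 s

345.9 s


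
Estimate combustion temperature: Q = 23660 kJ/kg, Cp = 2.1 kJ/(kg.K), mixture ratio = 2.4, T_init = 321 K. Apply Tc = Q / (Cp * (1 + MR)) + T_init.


Tc = 23660 / (2.1 * (1 + 2.4)) + 321 = 3635 K

3635 K


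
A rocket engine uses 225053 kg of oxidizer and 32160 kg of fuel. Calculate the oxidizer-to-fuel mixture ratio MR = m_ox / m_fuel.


MR = 225053 / 32160 = 7.0

7.0


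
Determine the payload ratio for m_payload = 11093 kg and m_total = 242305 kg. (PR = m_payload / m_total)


PR = 11093 / 242305 = 0.0458

0.0458


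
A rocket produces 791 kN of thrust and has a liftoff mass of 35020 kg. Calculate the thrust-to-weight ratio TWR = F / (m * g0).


TWR = 791000 / (35020 * 9.81) = 2.3

2.3


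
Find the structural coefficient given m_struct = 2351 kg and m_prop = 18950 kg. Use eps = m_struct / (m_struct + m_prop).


eps = 2351 / (2351 + 18950) = 0.1104

0.1104


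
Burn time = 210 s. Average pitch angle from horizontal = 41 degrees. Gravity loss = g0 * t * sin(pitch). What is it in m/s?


GL = 9.81 * 210 * sin(41 deg) = 1352 m/s

1352 m/s


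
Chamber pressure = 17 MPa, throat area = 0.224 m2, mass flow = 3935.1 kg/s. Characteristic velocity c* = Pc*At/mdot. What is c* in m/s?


c* = 17e6 * 0.224 / 3935.1 = 968 m/s

968 m/s


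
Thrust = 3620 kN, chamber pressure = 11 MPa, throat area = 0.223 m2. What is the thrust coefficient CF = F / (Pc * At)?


CF = 3620000 / (11e6 * 0.223) = 1.48

1.48


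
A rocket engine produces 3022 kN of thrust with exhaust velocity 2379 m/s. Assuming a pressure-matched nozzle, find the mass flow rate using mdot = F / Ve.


mdot = F / Ve = 3022000 / 2379 = 1270.3 kg/s

1270.3 kg/s


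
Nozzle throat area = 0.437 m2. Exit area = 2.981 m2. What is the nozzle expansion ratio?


AR = 2.981 / 0.437 = 6.8

6.8


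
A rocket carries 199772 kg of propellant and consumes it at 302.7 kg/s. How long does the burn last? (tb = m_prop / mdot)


tb = 199772 / 302.7 = 660.0 s

660.0 s


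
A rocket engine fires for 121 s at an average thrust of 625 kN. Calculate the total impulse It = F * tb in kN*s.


It = 625 * 121 = 75625 kN*s

75625 kN*s


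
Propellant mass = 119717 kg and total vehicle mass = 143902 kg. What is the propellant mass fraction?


PMF = 119717 / 143902 = 0.832

0.832


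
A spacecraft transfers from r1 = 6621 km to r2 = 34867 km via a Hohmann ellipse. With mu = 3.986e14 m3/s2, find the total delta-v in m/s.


V1 = sqrt(mu/r1) = 7759.02 m/s
dV1 = V1*(sqrt(2*r2/(r1+r2)) - 1) = 2300.28 m/s
V2 = sqrt(mu/r2) = 3381.13 m/s
dV2 = V2*(1 - sqrt(2*r1/(r1+r2))) = 1470.93 m/s
Total dV = 3771 m/s

3771 m/s


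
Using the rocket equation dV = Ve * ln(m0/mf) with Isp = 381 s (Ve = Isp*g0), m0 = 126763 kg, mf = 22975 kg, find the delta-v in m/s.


Ve = 381 * 9.81 = 3737.61 m/s
dV = 3737.61 * ln(126763/22975) = 6384 m/s

6384 m/s


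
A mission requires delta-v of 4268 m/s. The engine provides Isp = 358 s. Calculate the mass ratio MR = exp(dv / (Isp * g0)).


Ve = 358 * 9.81 = 3511.98 m/s
MR = exp(4268 / 3511.98) = 3.371

3.371


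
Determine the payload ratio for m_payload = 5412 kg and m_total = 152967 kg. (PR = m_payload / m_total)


PR = 5412 / 152967 = 0.0354

0.0354


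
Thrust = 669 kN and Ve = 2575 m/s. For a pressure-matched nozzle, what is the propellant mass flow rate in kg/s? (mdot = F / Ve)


mdot = F / Ve = 669000 / 2575 = 259.8 kg/s

259.8 kg/s


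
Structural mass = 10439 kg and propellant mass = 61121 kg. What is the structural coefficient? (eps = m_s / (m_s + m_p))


eps = 10439 / (10439 + 61121) = 0.1459

0.1459


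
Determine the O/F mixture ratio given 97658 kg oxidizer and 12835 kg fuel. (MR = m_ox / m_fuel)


MR = 97658 / 12835 = 7.61

7.61


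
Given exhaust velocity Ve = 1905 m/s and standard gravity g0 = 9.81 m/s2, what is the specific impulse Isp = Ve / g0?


Isp = Ve / g0 = 1905 / 9.81 = 194.2 s

194.2 s


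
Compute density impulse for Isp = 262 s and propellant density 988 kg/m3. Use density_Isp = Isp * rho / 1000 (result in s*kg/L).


rho*Isp = 262 * 988 / 1000 = 259 s*kg/L

259 s*kg/L


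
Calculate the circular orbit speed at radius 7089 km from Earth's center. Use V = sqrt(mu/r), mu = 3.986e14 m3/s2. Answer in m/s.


V = sqrt(3.986e14 / 7089000) = 7499 m/s

7499 m/s


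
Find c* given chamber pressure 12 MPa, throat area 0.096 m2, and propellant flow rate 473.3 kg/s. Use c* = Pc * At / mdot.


c* = 12e6 * 0.096 / 473.3 = 2434 m/s

2434 m/s


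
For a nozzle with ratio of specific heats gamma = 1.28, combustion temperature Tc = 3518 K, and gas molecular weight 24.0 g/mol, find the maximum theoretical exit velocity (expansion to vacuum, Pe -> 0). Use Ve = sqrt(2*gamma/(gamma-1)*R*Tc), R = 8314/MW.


R = 8314 / 24.0 = 346.42 J/(kg.K)
Ve = sqrt(2 * 1.28 / (1.28 - 1) * 346.42 * 3518) = 3338 m/s

3338 m/s


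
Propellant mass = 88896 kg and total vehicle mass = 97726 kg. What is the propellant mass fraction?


PMF = 88896 / 97726 = 0.91

0.91


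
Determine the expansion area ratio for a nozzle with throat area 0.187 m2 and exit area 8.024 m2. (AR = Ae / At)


AR = 8.024 / 0.187 = 42.9

42.9


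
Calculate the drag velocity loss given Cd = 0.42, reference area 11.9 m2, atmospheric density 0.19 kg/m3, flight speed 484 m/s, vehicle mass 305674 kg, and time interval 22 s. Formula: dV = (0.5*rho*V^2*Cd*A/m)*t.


D = 0.5 * 0.19 * 484^2 * 0.42 * 11.9 = 111227.09 N
a = 111227.09 / 305674 = 0.3639 m/s2
dV = 0.3639 * 22 = 8.0 m/s

8.0 m/s


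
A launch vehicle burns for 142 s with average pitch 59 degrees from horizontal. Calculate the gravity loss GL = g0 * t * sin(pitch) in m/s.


GL = 9.81 * 142 * sin(59 deg) = 1194 m/s

1194 m/s


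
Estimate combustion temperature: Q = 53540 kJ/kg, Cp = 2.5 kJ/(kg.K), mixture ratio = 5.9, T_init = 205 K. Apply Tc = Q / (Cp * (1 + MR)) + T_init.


Tc = 53540 / (2.5 * (1 + 5.9)) + 205 = 3309 K

3309 K


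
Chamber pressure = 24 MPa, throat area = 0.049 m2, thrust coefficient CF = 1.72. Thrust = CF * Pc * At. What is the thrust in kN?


F = 1.72 * 24e6 * 0.049 = 2.0227e+06 N = 2022.7 kN

2022.7 kN


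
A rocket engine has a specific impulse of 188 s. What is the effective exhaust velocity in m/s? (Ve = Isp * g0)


Ve = Isp * g0 = 188 * 9.81 = 1844.3 m/s

1844.3 m/s


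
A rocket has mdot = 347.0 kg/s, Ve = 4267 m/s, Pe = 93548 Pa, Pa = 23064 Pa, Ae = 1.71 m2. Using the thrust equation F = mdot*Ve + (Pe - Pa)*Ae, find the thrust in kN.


F = 347.0 * 4267 + (93548 - 23064) * 1.71 = 1.6012e+06 N = 1601.2 kN

1601.2 kN


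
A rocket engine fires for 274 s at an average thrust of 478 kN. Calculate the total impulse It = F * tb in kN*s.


It = 478 * 274 = 130972 kN*s

130972 kN*s


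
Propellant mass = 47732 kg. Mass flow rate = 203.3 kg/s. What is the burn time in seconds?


tb = 47732 / 203.3 = 234.8 s

234.8 s


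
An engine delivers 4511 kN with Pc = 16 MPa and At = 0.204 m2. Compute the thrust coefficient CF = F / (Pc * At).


CF = 4511000 / (16e6 * 0.204) = 1.38

1.38


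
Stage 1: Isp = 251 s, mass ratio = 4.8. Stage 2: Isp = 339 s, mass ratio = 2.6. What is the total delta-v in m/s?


dV1 = 251 * 9.81 * ln(4.8) = 3862.4 m/s
dV2 = 339 * 9.81 * ln(2.6) = 3177.6 m/s
Total dV = 3862.4 + 3177.6 = 7040.0 m/s ~ 7040 m/s

7040 m/s


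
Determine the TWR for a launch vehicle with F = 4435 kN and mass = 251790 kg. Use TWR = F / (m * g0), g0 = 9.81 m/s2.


TWR = 4435000 / (251790 * 9.81) = 1.8

1.8


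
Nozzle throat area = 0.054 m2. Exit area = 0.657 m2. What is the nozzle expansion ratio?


AR = 0.657 / 0.054 = 12.2

12.2


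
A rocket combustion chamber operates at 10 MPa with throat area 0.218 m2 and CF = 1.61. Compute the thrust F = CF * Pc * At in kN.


F = 1.61 * 10e6 * 0.218 = 3.5098e+06 N = 3509.8 kN

3509.8 kN


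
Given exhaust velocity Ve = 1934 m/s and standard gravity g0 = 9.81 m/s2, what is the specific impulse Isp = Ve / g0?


Isp = Ve / g0 = 1934 / 9.81 = 197.1 s

197.1 s


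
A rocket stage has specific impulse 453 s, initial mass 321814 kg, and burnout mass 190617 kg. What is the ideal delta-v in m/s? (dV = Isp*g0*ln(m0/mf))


Ve = 453 * 9.81 = 4443.93 m/s
dV = 4443.93 * ln(321814/190617) = 2327 m/s

2327 m/s


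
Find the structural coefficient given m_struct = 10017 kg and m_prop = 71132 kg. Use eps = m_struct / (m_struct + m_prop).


eps = 10017 / (10017 + 71132) = 0.1234

0.1234


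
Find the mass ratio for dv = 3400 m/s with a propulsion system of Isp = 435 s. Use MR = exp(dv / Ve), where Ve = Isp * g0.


Ve = 435 * 9.81 = 4267.35 m/s
MR = exp(3400 / 4267.35) = 2.218

2.218


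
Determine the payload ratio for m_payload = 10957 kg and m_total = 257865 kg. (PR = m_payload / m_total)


PR = 10957 / 257865 = 0.0425

0.0425


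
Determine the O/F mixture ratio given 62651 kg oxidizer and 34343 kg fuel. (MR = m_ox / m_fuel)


MR = 62651 / 34343 = 1.82

1.82


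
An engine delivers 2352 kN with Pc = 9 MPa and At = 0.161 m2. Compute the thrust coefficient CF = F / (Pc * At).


CF = 2352000 / (9e6 * 0.161) = 1.62

1.62


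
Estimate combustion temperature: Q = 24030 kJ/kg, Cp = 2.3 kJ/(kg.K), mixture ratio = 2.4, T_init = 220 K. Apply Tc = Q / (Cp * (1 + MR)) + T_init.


Tc = 24030 / (2.3 * (1 + 2.4)) + 220 = 3293 K

3293 K


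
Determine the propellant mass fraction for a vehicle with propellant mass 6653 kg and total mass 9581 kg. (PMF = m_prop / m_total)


PMF = 6653 / 9581 = 0.694

0.694


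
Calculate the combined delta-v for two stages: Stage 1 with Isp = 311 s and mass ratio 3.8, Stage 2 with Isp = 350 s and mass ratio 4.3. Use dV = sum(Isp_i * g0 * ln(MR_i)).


dV1 = 311 * 9.81 * ln(3.8) = 4073.0 m/s
dV2 = 350 * 9.81 * ln(4.3) = 5008.2 m/s
Total dV = 4073.0 + 5008.2 = 9081.2 m/s ~ 9081 m/s

9081 m/s


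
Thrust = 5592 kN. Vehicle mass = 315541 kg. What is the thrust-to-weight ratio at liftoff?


TWR = 5592000 / (315541 * 9.81) = 1.81

1.81


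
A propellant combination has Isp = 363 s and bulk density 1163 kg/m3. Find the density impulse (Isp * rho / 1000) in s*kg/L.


rho*Isp = 363 * 1163 / 1000 = 422 s*kg/L

422 s*kg/L


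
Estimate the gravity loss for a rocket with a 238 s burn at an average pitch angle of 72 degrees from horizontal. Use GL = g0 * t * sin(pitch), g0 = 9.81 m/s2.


GL = 9.81 * 238 * sin(72 deg) = 2221 m/s

2221 m/s


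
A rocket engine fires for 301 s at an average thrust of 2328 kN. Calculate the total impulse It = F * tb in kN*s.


It = 2328 * 301 = 700728 kN*s

700728 kN*s


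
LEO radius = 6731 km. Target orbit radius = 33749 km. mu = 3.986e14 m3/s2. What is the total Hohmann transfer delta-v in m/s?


V1 = sqrt(mu/r1) = 7695.36 m/s
dV1 = V1*(sqrt(2*r2/(r1+r2)) - 1) = 2241.61 m/s
V2 = sqrt(mu/r2) = 3436.67 m/s
dV2 = V2*(1 - sqrt(2*r1/(r1+r2))) = 1454.81 m/s
Total dV = 3696 m/s

3696 m/s


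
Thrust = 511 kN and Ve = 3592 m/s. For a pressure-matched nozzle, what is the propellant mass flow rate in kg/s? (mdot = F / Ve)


mdot = F / Ve = 511000 / 3592 = 142.3 kg/s

142.3 kg/s


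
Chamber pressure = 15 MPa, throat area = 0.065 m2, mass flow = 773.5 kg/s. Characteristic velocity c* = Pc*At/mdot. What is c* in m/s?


c* = 15e6 * 0.065 / 773.5 = 1261 m/s

1261 m/s


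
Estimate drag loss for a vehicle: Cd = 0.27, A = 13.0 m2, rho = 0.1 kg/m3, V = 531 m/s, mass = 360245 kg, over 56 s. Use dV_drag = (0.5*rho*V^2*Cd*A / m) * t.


D = 0.5 * 0.1 * 531^2 * 0.27 * 13.0 = 49484.16 N
a = 49484.16 / 360245 = 0.1374 m/s2
dV = 0.1374 * 56 = 7.7 m/s

7.7 m/s


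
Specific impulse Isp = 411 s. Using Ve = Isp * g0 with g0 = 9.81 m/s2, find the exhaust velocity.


Ve = Isp * g0 = 411 * 9.81 = 4031.9 m/s

4031.9 m/s


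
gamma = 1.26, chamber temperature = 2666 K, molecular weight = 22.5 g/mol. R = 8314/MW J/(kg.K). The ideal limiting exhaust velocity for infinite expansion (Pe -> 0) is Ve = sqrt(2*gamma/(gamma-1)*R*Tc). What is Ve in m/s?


R = 8314 / 22.5 = 369.51 J/(kg.K)
Ve = sqrt(2 * 1.26 / (1.26 - 1) * 369.51 * 2666) = 3090 m/s

3090 m/s


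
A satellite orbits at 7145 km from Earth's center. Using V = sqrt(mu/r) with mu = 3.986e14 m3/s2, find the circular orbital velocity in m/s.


V = sqrt(3.986e14 / 7145000) = 7469 m/s

7469 m/s


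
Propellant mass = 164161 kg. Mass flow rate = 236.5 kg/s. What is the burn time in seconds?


tb = 164161 / 236.5 = 694.1 s

694.1 s


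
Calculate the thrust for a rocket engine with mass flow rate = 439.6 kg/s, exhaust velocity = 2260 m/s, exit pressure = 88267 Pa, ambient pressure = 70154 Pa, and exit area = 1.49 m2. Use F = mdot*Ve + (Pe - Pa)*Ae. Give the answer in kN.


F = 439.6 * 2260 + (88267 - 70154) * 1.49 = 1.0205e+06 N = 1020.5 kN

1020.5 kN


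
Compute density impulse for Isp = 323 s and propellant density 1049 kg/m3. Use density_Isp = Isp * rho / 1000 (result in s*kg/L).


rho*Isp = 323 * 1049 / 1000 = 339 s*kg/L

339 s*kg/L


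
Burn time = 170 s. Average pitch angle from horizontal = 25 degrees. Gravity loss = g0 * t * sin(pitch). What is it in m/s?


GL = 9.81 * 170 * sin(25 deg) = 705 m/s

705 m/s


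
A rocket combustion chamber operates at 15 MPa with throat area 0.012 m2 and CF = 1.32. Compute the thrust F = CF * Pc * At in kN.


F = 1.32 * 15e6 * 0.012 = 237600.0 N = 237.6 kN

237.6 kN


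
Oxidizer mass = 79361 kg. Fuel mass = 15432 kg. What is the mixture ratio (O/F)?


MR = 79361 / 15432 = 5.14

5.14


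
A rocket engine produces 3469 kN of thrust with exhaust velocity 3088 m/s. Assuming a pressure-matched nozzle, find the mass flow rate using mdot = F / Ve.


mdot = F / Ve = 3469000 / 3088 = 1123.4 kg/s

1123.4 kg/s


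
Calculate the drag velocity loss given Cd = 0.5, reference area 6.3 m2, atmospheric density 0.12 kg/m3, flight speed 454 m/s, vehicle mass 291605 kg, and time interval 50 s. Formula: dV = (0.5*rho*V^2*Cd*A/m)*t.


D = 0.5 * 0.12 * 454^2 * 0.5 * 6.3 = 38955.92 N
a = 38955.92 / 291605 = 0.1336 m/s2
dV = 0.1336 * 50 = 6.7 m/s

6.7 m/s


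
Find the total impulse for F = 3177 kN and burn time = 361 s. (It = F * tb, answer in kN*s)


It = 3177 * 361 = 1146897 kN*s

1146897 kN*s


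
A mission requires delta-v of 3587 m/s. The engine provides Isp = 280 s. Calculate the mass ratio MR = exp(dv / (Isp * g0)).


Ve = 280 * 9.81 = 2746.8 m/s
MR = exp(3587 / 2746.8) = 3.691

3.691


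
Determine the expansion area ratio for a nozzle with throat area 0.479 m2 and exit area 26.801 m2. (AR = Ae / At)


AR = 26.801 / 0.479 = 56.0

56.0


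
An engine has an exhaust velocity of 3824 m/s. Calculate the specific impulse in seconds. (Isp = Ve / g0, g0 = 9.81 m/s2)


Isp = Ve / g0 = 3824 / 9.81 = 389.8 s

389.8 s


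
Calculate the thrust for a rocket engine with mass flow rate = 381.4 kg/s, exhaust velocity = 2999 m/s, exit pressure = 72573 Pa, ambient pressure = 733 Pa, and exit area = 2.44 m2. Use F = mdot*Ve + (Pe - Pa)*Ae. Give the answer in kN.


F = 381.4 * 2999 + (72573 - 733) * 2.44 = 1.3191e+06 N = 1319.1 kN

1319.1 kN


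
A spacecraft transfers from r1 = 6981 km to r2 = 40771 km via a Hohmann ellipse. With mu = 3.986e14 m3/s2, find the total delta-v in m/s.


V1 = sqrt(mu/r1) = 7556.31 m/s
dV1 = V1*(sqrt(2*r2/(r1+r2)) - 1) = 2317.95 m/s
V2 = sqrt(mu/r2) = 3126.75 m/s
dV2 = V2*(1 - sqrt(2*r1/(r1+r2))) = 1436.03 m/s
Total dV = 3754 m/s

3754 m/s


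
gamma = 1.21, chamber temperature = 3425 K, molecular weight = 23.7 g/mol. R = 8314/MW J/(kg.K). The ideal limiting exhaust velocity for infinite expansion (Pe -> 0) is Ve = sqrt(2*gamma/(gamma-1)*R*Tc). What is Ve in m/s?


R = 8314 / 23.7 = 350.8 J/(kg.K)
Ve = sqrt(2 * 1.21 / (1.21 - 1) * 350.8 * 3425) = 3721 m/s

3721 m/s


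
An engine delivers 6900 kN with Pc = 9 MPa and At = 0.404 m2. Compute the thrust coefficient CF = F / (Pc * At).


CF = 6900000 / (9e6 * 0.404) = 1.9

1.9


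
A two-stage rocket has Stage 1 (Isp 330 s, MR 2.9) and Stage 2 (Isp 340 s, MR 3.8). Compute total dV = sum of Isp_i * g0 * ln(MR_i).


dV1 = 330 * 9.81 * ln(2.9) = 3446.8 m/s
dV2 = 340 * 9.81 * ln(3.8) = 4452.8 m/s
Total dV = 3446.8 + 4452.8 = 7899.6 m/s ~ 7900 m/s

7900 m/s


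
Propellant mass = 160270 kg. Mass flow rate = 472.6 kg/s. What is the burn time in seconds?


tb = 160270 / 472.6 = 339.1 s

339.1 s


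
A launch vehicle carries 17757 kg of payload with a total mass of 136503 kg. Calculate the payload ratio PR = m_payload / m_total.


PR = 17757 / 136503 = 0.1301

0.1301


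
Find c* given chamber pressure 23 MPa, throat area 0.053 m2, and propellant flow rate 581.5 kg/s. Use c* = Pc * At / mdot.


c* = 23e6 * 0.053 / 581.5 = 2096 m/s

2096 m/s


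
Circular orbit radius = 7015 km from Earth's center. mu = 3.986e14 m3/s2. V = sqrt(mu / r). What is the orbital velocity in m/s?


V = sqrt(3.986e14 / 7015000) = 7538 m/s

7538 m/s


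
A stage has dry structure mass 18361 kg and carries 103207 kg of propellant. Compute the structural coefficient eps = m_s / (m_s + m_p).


eps = 18361 / (18361 + 103207) = 0.151

0.151


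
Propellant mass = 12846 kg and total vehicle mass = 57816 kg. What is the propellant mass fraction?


PMF = 12846 / 57816 = 0.222

0.222


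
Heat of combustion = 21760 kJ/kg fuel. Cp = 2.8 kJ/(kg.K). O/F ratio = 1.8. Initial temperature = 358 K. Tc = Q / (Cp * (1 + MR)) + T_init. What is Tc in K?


Tc = 21760 / (2.8 * (1 + 1.8)) + 358 = 3134 K

3134 K


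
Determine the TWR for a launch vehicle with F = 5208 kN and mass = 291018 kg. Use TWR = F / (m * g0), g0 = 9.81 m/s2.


TWR = 5208000 / (291018 * 9.81) = 1.82

1.82


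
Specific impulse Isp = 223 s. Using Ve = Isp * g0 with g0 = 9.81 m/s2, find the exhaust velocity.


Ve = Isp * g0 = 223 * 9.81 = 2187.6 m/s

2187.6 m/s


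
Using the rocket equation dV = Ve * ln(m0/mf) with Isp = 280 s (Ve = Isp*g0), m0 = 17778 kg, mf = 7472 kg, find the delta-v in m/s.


Ve = 280 * 9.81 = 2746.8 m/s
dV = 2746.8 * ln(17778/7472) = 2381 m/s

2381 m/s


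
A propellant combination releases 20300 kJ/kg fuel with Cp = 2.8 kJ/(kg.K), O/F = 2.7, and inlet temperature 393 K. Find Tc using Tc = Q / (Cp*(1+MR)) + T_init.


Tc = 20300 / (2.8 * (1 + 2.7)) + 393 = 2352 K

2352 K


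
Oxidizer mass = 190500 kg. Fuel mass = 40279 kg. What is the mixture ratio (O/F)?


MR = 190500 / 40279 = 4.73

4.73


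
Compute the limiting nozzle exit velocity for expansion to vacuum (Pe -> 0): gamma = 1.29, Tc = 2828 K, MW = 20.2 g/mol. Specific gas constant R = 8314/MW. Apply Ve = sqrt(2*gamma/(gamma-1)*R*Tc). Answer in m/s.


R = 8314 / 20.2 = 411.58 J/(kg.K)
Ve = sqrt(2 * 1.29 / (1.29 - 1) * 411.58 * 2828) = 3218 m/s

3218 m/s


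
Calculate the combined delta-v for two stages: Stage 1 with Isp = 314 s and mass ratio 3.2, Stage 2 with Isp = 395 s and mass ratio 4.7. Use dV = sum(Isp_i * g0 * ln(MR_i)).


dV1 = 314 * 9.81 * ln(3.2) = 3582.9 m/s
dV2 = 395 * 9.81 * ln(4.7) = 5996.7 m/s
Total dV = 3582.9 + 5996.7 = 9579.6 m/s ~ 9580 m/s

9580 m/s


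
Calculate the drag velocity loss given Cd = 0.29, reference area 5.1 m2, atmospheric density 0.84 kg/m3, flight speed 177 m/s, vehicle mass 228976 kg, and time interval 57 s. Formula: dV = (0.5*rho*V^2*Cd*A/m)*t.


D = 0.5 * 0.84 * 177^2 * 0.29 * 5.1 = 19460.95 N
a = 19460.95 / 228976 = 0.085 m/s2
dV = 0.085 * 57 = 4.8 m/s

4.8 m/s


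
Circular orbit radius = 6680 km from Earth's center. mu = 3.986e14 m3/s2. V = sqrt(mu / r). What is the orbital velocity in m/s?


V = sqrt(3.986e14 / 6680000) = 7725 m/s

7725 m/s


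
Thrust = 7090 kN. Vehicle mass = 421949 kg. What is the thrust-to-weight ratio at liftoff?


TWR = 7090000 / (421949 * 9.81) = 1.71

1.71


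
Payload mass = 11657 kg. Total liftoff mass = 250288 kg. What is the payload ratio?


PR = 11657 / 250288 = 0.0466

0.0466


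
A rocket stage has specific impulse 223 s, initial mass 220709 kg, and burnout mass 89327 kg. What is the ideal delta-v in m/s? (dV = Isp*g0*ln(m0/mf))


Ve = 223 * 9.81 = 2187.63 m/s
dV = 2187.63 * ln(220709/89327) = 1979 m/s

1979 m/s


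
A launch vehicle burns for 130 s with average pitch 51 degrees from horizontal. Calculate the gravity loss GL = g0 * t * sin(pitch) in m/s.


GL = 9.81 * 130 * sin(51 deg) = 991 m/s

991 m/s


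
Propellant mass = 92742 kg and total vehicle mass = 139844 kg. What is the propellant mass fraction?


PMF = 92742 / 139844 = 0.663

0.663


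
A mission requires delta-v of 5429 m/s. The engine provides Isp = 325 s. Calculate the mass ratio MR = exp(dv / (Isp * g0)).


Ve = 325 * 9.81 = 3188.25 m/s
MR = exp(5429 / 3188.25) = 5.489

5.489


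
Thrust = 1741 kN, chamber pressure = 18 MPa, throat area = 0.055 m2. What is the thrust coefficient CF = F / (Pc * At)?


CF = 1741000 / (18e6 * 0.055) = 1.76

1.76


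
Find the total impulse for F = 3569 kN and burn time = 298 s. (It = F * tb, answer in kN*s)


It = 3569 * 298 = 1063562 kN*s

1063562 kN*s


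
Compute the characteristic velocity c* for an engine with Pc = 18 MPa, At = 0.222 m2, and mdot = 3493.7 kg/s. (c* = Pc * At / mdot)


c* = 18e6 * 0.222 / 3493.7 = 1144 m/s

1144 m/s


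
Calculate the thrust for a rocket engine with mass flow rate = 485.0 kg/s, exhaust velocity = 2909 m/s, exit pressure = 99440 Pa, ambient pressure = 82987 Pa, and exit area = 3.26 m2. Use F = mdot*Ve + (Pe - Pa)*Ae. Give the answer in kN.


F = 485.0 * 2909 + (99440 - 82987) * 3.26 = 1.4645e+06 N = 1464.5 kN

1464.5 kN


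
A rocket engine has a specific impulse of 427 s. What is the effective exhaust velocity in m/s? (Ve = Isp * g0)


Ve = Isp * g0 = 427 * 9.81 = 4188.9 m/s

4188.9 m/s


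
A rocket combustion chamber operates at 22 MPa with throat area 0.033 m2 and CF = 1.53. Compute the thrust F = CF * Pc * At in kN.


F = 1.53 * 22e6 * 0.033 = 1.1108e+06 N = 1110.8 kN

1110.8 kN


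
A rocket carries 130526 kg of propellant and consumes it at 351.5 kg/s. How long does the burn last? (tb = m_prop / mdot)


tb = 130526 / 351.5 = 371.3 s

371.3 s


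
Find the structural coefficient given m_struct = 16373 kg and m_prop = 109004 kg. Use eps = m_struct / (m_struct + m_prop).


eps = 16373 / (16373 + 109004) = 0.1306

0.1306


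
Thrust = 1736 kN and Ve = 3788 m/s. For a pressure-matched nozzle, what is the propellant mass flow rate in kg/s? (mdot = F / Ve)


mdot = F / Ve = 1736000 / 3788 = 458.3 kg/s

458.3 kg/s


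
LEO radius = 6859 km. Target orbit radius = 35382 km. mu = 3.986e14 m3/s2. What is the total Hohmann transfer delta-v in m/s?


V1 = sqrt(mu/r1) = 7623.22 m/s
dV1 = V1*(sqrt(2*r2/(r1+r2)) - 1) = 2243.61 m/s
V2 = sqrt(mu/r2) = 3356.43 m/s
dV2 = V2*(1 - sqrt(2*r1/(r1+r2))) = 1443.69 m/s
Total dV = 3687 m/s

3687 m/s


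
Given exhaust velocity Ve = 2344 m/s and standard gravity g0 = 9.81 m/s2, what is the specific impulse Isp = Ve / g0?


Isp = Ve / g0 = 2344 / 9.81 = 238.9 s

238.9 s


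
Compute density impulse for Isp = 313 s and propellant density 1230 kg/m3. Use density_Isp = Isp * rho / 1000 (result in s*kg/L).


rho*Isp = 313 * 1230 / 1000 = 385 s*kg/L

385 s*kg/L


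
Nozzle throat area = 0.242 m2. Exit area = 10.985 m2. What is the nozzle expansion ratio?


AR = 10.985 / 0.242 = 45.4

45.4


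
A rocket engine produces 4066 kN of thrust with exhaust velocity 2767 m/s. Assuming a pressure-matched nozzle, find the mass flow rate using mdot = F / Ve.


mdot = F / Ve = 4066000 / 2767 = 1469.5 kg/s

1469.5 kg/s


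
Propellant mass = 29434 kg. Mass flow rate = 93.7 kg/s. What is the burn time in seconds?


tb = 29434 / 93.7 = 314.1 s

314.1 s


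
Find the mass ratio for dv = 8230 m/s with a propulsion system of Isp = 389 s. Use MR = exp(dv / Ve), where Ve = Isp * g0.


Ve = 389 * 9.81 = 3816.09 m/s
MR = exp(8230 / 3816.09) = 8.642

8.642


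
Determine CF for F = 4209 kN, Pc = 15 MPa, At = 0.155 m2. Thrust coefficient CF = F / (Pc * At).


CF = 4209000 / (15e6 * 0.155) = 1.81

1.81


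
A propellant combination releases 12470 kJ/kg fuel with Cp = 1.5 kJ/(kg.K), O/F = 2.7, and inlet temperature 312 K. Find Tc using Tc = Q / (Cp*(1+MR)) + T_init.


Tc = 12470 / (1.5 * (1 + 2.7)) + 312 = 2559 K

2559 K


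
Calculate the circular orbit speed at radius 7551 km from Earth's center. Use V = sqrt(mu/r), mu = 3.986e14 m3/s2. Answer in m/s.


V = sqrt(3.986e14 / 7551000) = 7266 m/s

7266 m/s


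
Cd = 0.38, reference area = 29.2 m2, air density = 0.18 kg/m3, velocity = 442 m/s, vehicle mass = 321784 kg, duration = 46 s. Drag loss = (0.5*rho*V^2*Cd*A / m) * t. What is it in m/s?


D = 0.5 * 0.18 * 442^2 * 0.38 * 29.2 = 195098.3 N
a = 195098.3 / 321784 = 0.6063 m/s2
dV = 0.6063 * 46 = 27.9 m/s

27.9 m/s


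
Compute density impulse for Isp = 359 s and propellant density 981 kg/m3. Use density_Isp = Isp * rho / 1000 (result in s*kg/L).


rho*Isp = 359 * 981 / 1000 = 352 s*kg/L

352 s*kg/L


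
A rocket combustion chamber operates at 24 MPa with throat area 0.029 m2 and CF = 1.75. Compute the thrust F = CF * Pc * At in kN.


F = 1.75 * 24e6 * 0.029 = 1.2180e+06 N = 1218.0 kN

1218.0 kN


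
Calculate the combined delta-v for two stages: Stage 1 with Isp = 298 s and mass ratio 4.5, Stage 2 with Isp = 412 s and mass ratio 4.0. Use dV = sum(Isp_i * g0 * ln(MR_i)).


dV1 = 298 * 9.81 * ln(4.5) = 4397.0 m/s
dV2 = 412 * 9.81 * ln(4.0) = 5603.0 m/s
Total dV = 4397.0 + 5603.0 = 10000.0 m/s ~ 10000 m/s

10000 m/s
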